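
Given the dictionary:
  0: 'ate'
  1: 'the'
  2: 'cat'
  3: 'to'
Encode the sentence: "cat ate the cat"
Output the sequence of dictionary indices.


Look up each word in the dictionary:
  'cat' -> 2
  'ate' -> 0
  'the' -> 1
  'cat' -> 2

Encoded: [2, 0, 1, 2]


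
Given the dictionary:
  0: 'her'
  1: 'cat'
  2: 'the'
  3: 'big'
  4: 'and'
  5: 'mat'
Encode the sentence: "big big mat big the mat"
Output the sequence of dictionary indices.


Look up each word in the dictionary:
  'big' -> 3
  'big' -> 3
  'mat' -> 5
  'big' -> 3
  'the' -> 2
  'mat' -> 5

Encoded: [3, 3, 5, 3, 2, 5]


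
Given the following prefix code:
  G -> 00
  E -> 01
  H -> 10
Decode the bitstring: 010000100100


Decoding step by step:
Bits 01 -> E
Bits 00 -> G
Bits 00 -> G
Bits 10 -> H
Bits 01 -> E
Bits 00 -> G


Decoded message: EGGHEG


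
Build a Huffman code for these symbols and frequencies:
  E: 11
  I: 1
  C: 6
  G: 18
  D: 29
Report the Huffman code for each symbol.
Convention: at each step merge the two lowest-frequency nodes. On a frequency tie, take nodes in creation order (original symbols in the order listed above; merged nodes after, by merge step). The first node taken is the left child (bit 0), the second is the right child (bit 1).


Huffman tree construction:
Step 1: Merge I(1) + C(6) = 7
Step 2: Merge (I+C)(7) + E(11) = 18
Step 3: Merge G(18) + ((I+C)+E)(18) = 36
Step 4: Merge D(29) + (G+((I+C)+E))(36) = 65
Read each symbol's code off the tree from the root (left child = 0, right child = 1).

Codes:
  E: 111 (length 3)
  I: 1100 (length 4)
  C: 1101 (length 4)
  G: 10 (length 2)
  D: 0 (length 1)
Average code length: 126/65 = 1.9385 bits/symbol


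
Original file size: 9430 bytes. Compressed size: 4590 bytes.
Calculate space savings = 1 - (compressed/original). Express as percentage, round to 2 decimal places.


ratio = compressed/original = 4590/9430 = 0.486744
savings = 1 - ratio = 1 - 0.486744 = 0.513256
as a percentage: 0.513256 * 100 = 51.33%

Space savings = 1 - 4590/9430 = 51.33%


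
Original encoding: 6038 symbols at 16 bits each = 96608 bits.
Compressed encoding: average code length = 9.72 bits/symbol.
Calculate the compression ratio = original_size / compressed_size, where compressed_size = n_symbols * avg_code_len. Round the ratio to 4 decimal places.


original_size = n_symbols * orig_bits = 6038 * 16 = 96608 bits
compressed_size = n_symbols * avg_code_len = 6038 * 9.72 = 58689.36 bits
ratio = original_size / compressed_size = 96608 / 58689.36 = 1.6461

Compression ratio = 1.6461


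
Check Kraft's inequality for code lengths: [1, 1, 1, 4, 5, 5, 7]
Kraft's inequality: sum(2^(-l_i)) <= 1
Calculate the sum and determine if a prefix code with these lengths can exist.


Sum = 2^(-1) + 2^(-1) + 2^(-1) + 2^(-4) + 2^(-5) + 2^(-5) + 2^(-7)
    = 0.5 + 0.5 + 0.5 + 0.0625 + 0.03125 + 0.03125 + 0.0078125
    = 209/128 = 1.6328125
Since 1.6328125 > 1, Kraft's inequality is NOT satisfied.
A prefix code with these lengths CANNOT exist.

Kraft sum = 1.6328125. Not satisfied.


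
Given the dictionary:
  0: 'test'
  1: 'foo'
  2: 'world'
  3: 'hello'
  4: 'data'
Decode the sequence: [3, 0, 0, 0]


Look up each index in the dictionary:
  3 -> 'hello'
  0 -> 'test'
  0 -> 'test'
  0 -> 'test'

Decoded: "hello test test test"


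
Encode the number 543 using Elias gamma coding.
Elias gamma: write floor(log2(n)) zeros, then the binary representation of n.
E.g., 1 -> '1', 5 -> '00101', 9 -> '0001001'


num_bits = floor(log2(543)) + 1 = 10
leading_zeros = num_bits - 1 = 9
binary(543) = 1000011111

Elias gamma(543) = '000000000' + '1000011111' = 0000000001000011111 (19 bits)


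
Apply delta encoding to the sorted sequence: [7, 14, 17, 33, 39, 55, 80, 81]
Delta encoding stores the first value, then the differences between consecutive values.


First value: 7
Deltas:
  14 - 7 = 7
  17 - 14 = 3
  33 - 17 = 16
  39 - 33 = 6
  55 - 39 = 16
  80 - 55 = 25
  81 - 80 = 1


Delta encoded: [7, 7, 3, 16, 6, 16, 25, 1]


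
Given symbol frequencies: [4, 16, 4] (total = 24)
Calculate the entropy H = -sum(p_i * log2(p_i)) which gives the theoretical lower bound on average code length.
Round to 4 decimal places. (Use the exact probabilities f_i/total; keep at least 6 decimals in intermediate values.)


Per-symbol terms -p_i * log2(p_i) with p_i = f_i/24:
  p = 4/24 = 0.166667: log2(p) = -2.584963, -p*log2(p) = 0.430827
  p = 16/24 = 0.666667: log2(p) = -0.584963, -p*log2(p) = 0.389975
  p = 4/24 = 0.166667: log2(p) = -2.584963, -p*log2(p) = 0.430827
H = 0.430827 + 0.389975 + 0.430827 = 1.251629

H = 1.2516 bits/symbol


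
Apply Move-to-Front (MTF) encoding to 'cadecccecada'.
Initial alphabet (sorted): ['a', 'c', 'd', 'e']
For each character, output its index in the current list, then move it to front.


MTF encoding:
'c': index 1 in ['a', 'c', 'd', 'e'] -> ['c', 'a', 'd', 'e']
'a': index 1 in ['c', 'a', 'd', 'e'] -> ['a', 'c', 'd', 'e']
'd': index 2 in ['a', 'c', 'd', 'e'] -> ['d', 'a', 'c', 'e']
'e': index 3 in ['d', 'a', 'c', 'e'] -> ['e', 'd', 'a', 'c']
'c': index 3 in ['e', 'd', 'a', 'c'] -> ['c', 'e', 'd', 'a']
'c': index 0 in ['c', 'e', 'd', 'a'] -> ['c', 'e', 'd', 'a']
'c': index 0 in ['c', 'e', 'd', 'a'] -> ['c', 'e', 'd', 'a']
'e': index 1 in ['c', 'e', 'd', 'a'] -> ['e', 'c', 'd', 'a']
'c': index 1 in ['e', 'c', 'd', 'a'] -> ['c', 'e', 'd', 'a']
'a': index 3 in ['c', 'e', 'd', 'a'] -> ['a', 'c', 'e', 'd']
'd': index 3 in ['a', 'c', 'e', 'd'] -> ['d', 'a', 'c', 'e']
'a': index 1 in ['d', 'a', 'c', 'e'] -> ['a', 'd', 'c', 'e']


Output: [1, 1, 2, 3, 3, 0, 0, 1, 1, 3, 3, 1]


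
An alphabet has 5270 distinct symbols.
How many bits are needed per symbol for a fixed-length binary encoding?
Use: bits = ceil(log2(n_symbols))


log2(5270) = 12.3636
Bracket: 2^12 = 4096 < 5270 <= 2^13 = 8192
So ceil(log2(5270)) = 13

bits = ceil(log2(5270)) = ceil(12.3636) = 13 bits


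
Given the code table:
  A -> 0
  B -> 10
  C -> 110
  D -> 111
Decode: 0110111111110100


Decoding:
0 -> A
110 -> C
111 -> D
111 -> D
110 -> C
10 -> B
0 -> A


Result: ACDDCBA


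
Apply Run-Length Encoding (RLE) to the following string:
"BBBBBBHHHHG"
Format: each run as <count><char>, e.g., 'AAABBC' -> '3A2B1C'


Scanning runs left to right:
  i=0: run of 'B' x 6 -> '6B'
  i=6: run of 'H' x 4 -> '4H'
  i=10: run of 'G' x 1 -> '1G'

RLE = 6B4H1G


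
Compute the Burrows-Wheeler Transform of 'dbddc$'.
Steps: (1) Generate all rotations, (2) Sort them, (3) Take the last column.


Rotations (sorted):
  0: $dbddc -> last char: c
  1: bddc$d -> last char: d
  2: c$dbdd -> last char: d
  3: dbddc$ -> last char: $
  4: dc$dbd -> last char: d
  5: ddc$db -> last char: b


BWT = cdd$db


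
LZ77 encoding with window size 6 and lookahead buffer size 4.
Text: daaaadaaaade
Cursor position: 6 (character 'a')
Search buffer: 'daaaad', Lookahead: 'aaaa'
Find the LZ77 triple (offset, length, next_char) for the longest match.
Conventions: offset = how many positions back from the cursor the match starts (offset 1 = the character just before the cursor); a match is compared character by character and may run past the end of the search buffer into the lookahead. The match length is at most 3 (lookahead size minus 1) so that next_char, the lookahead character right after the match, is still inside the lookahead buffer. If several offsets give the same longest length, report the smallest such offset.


Try each offset into the search buffer:
  offset=1 (pos 5, char 'd'): match length 0
  offset=2 (pos 4, char 'a'): match length 1
  offset=3 (pos 3, char 'a'): match length 2
  offset=4 (pos 2, char 'a'): match length 3
  offset=5 (pos 1, char 'a'): match length 3
  offset=6 (pos 0, char 'd'): match length 0
Longest match has length 3, found at offsets 4, 5; take the smallest, offset 4.
next_char = character at position 6 + 3 = 9 -> 'a'

Best match: offset=4, length=3 (matching 'aaa' starting at position 2)
LZ77 triple: (4, 3, 'a')


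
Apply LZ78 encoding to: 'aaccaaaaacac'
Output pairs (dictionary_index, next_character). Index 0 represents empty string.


LZ78 encoding steps:
Dictionary: {0: ''}
Step 1: w='' (idx 0), next='a' -> output (0, 'a'), add 'a' as idx 1
Step 2: w='a' (idx 1), next='c' -> output (1, 'c'), add 'ac' as idx 2
Step 3: w='' (idx 0), next='c' -> output (0, 'c'), add 'c' as idx 3
Step 4: w='a' (idx 1), next='a' -> output (1, 'a'), add 'aa' as idx 4
Step 5: w='aa' (idx 4), next='a' -> output (4, 'a'), add 'aaa' as idx 5
Step 6: w='c' (idx 3), next='a' -> output (3, 'a'), add 'ca' as idx 6
Step 7: w='c' (idx 3), end of input -> output (3, '')


Encoded: [(0, 'a'), (1, 'c'), (0, 'c'), (1, 'a'), (4, 'a'), (3, 'a'), (3, '')]


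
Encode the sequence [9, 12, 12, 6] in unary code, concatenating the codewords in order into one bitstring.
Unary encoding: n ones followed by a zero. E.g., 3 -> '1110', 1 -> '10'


Encode each number as n ones followed by a terminating 0:
  9 -> 1111111110 (10 bits)
  12 -> 1111111111110 (13 bits)
  12 -> 1111111111110 (13 bits)
  6 -> 1111110 (7 bits)
Total length = 10 + 13 + 13 + 7 = 43 bits.

Unary([9, 12, 12, 6]) = 1111111110111111111111011111111111101111110 (43 bits)


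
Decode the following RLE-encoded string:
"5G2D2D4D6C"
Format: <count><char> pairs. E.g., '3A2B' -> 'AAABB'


Expanding each <count><char> pair:
  5G -> 'GGGGG'
  2D -> 'DD'
  2D -> 'DD'
  4D -> 'DDDD'
  6C -> 'CCCCCC'

Decoded = GGGGGDDDDDDDDCCCCCC


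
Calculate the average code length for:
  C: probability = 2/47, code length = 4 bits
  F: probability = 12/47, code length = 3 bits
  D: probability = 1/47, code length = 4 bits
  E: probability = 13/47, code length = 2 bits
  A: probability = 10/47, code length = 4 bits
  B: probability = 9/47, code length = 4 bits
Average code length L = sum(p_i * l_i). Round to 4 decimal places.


Weighted contributions p_i * l_i:
  C: (2/47) * 4 = 8/47
  F: (12/47) * 3 = 36/47
  D: (1/47) * 4 = 4/47
  E: (13/47) * 2 = 26/47
  A: (10/47) * 4 = 40/47
  B: (9/47) * 4 = 36/47
Sum = (8 + 36 + 4 + 26 + 40 + 36)/47 = 150/47

L = 150/47 = 3.1915 bits/symbol


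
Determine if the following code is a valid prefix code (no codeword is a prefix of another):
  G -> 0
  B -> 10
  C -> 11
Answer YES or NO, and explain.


Checking each pair (does one codeword prefix another?):
  G='0' vs B='10': no prefix
  G='0' vs C='11': no prefix
  B='10' vs G='0': no prefix
  B='10' vs C='11': no prefix
  C='11' vs G='0': no prefix
  C='11' vs B='10': no prefix
No violation found over all pairs.

YES -- this is a valid prefix code. No codeword is a prefix of any other codeword.


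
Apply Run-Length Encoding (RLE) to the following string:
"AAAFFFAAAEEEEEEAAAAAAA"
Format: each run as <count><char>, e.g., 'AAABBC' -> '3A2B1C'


Scanning runs left to right:
  i=0: run of 'A' x 3 -> '3A'
  i=3: run of 'F' x 3 -> '3F'
  i=6: run of 'A' x 3 -> '3A'
  i=9: run of 'E' x 6 -> '6E'
  i=15: run of 'A' x 7 -> '7A'

RLE = 3A3F3A6E7A


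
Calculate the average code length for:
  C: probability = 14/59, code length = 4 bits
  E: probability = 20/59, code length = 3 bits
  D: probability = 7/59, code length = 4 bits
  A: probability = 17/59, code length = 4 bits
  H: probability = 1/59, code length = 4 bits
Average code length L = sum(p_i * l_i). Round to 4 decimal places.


Weighted contributions p_i * l_i:
  C: (14/59) * 4 = 56/59
  E: (20/59) * 3 = 60/59
  D: (7/59) * 4 = 28/59
  A: (17/59) * 4 = 68/59
  H: (1/59) * 4 = 4/59
Sum = (56 + 60 + 28 + 68 + 4)/59 = 216/59

L = 216/59 = 3.6610 bits/symbol


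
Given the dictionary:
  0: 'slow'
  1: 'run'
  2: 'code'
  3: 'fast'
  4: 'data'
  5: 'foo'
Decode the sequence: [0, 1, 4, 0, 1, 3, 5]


Look up each index in the dictionary:
  0 -> 'slow'
  1 -> 'run'
  4 -> 'data'
  0 -> 'slow'
  1 -> 'run'
  3 -> 'fast'
  5 -> 'foo'

Decoded: "slow run data slow run fast foo"


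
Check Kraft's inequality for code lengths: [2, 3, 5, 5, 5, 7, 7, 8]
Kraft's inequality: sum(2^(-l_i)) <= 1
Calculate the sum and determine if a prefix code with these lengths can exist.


Sum = 2^(-2) + 2^(-3) + 2^(-5) + 2^(-5) + 2^(-5) + 2^(-7) + 2^(-7) + 2^(-8)
    = 0.25 + 0.125 + 0.03125 + 0.03125 + 0.03125 + 0.0078125 + 0.0078125 + 0.00390625
    = 125/256 = 0.48828125
Since 0.48828125 <= 1, Kraft's inequality IS satisfied.
A prefix code with these lengths CAN exist.

Kraft sum = 0.48828125. Satisfied.


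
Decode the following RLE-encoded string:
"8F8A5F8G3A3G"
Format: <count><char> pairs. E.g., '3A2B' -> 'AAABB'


Expanding each <count><char> pair:
  8F -> 'FFFFFFFF'
  8A -> 'AAAAAAAA'
  5F -> 'FFFFF'
  8G -> 'GGGGGGGG'
  3A -> 'AAA'
  3G -> 'GGG'

Decoded = FFFFFFFFAAAAAAAAFFFFFGGGGGGGGAAAGGG


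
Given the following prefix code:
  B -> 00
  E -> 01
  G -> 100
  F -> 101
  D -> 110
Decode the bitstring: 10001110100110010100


Decoding step by step:
Bits 100 -> G
Bits 01 -> E
Bits 110 -> D
Bits 100 -> G
Bits 110 -> D
Bits 01 -> E
Bits 01 -> E
Bits 00 -> B


Decoded message: GEDGDEEB


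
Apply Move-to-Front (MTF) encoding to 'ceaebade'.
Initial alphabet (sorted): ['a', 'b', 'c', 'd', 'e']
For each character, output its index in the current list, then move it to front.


MTF encoding:
'c': index 2 in ['a', 'b', 'c', 'd', 'e'] -> ['c', 'a', 'b', 'd', 'e']
'e': index 4 in ['c', 'a', 'b', 'd', 'e'] -> ['e', 'c', 'a', 'b', 'd']
'a': index 2 in ['e', 'c', 'a', 'b', 'd'] -> ['a', 'e', 'c', 'b', 'd']
'e': index 1 in ['a', 'e', 'c', 'b', 'd'] -> ['e', 'a', 'c', 'b', 'd']
'b': index 3 in ['e', 'a', 'c', 'b', 'd'] -> ['b', 'e', 'a', 'c', 'd']
'a': index 2 in ['b', 'e', 'a', 'c', 'd'] -> ['a', 'b', 'e', 'c', 'd']
'd': index 4 in ['a', 'b', 'e', 'c', 'd'] -> ['d', 'a', 'b', 'e', 'c']
'e': index 3 in ['d', 'a', 'b', 'e', 'c'] -> ['e', 'd', 'a', 'b', 'c']


Output: [2, 4, 2, 1, 3, 2, 4, 3]


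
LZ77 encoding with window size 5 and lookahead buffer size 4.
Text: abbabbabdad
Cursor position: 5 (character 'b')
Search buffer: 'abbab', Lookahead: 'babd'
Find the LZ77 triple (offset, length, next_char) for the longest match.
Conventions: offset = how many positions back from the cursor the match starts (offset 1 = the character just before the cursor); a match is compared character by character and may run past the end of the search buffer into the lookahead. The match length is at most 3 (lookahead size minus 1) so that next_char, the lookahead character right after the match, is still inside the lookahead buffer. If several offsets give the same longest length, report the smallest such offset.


Try each offset into the search buffer:
  offset=1 (pos 4, char 'b'): match length 1
  offset=2 (pos 3, char 'a'): match length 0
  offset=3 (pos 2, char 'b'): match length 3
  offset=4 (pos 1, char 'b'): match length 1
  offset=5 (pos 0, char 'a'): match length 0
Longest match has length 3 at offset 3.
next_char = character at position 5 + 3 = 8 -> 'd'

Best match: offset=3, length=3 (matching 'bab' starting at position 2)
LZ77 triple: (3, 3, 'd')


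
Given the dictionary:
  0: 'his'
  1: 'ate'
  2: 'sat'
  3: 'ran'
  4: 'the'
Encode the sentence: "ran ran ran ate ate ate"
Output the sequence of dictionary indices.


Look up each word in the dictionary:
  'ran' -> 3
  'ran' -> 3
  'ran' -> 3
  'ate' -> 1
  'ate' -> 1
  'ate' -> 1

Encoded: [3, 3, 3, 1, 1, 1]


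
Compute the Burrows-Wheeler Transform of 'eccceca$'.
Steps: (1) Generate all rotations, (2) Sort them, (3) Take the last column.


Rotations (sorted):
  0: $eccceca -> last char: a
  1: a$ecccec -> last char: c
  2: ca$eccce -> last char: e
  3: ccceca$e -> last char: e
  4: cceca$ec -> last char: c
  5: ceca$ecc -> last char: c
  6: eca$eccc -> last char: c
  7: eccceca$ -> last char: $


BWT = aceeccc$


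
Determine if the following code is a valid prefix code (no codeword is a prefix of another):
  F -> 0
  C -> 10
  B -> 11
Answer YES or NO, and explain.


Checking each pair (does one codeword prefix another?):
  F='0' vs C='10': no prefix
  F='0' vs B='11': no prefix
  C='10' vs F='0': no prefix
  C='10' vs B='11': no prefix
  B='11' vs F='0': no prefix
  B='11' vs C='10': no prefix
No violation found over all pairs.

YES -- this is a valid prefix code. No codeword is a prefix of any other codeword.


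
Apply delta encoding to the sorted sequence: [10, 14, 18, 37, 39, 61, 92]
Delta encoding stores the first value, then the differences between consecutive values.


First value: 10
Deltas:
  14 - 10 = 4
  18 - 14 = 4
  37 - 18 = 19
  39 - 37 = 2
  61 - 39 = 22
  92 - 61 = 31


Delta encoded: [10, 4, 4, 19, 2, 22, 31]


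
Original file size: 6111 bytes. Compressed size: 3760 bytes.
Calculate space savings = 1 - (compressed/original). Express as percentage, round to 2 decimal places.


ratio = compressed/original = 3760/6111 = 0.615284
savings = 1 - ratio = 1 - 0.615284 = 0.384716
as a percentage: 0.384716 * 100 = 38.47%

Space savings = 1 - 3760/6111 = 38.47%


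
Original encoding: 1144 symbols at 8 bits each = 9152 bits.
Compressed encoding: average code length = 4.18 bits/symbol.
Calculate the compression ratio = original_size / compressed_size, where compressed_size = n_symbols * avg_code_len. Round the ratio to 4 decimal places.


original_size = n_symbols * orig_bits = 1144 * 8 = 9152 bits
compressed_size = n_symbols * avg_code_len = 1144 * 4.18 = 4781.92 bits
ratio = original_size / compressed_size = 9152 / 4781.92 = 1.9139

Compression ratio = 1.9139


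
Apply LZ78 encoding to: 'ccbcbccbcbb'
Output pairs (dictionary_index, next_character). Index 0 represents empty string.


LZ78 encoding steps:
Dictionary: {0: ''}
Step 1: w='' (idx 0), next='c' -> output (0, 'c'), add 'c' as idx 1
Step 2: w='c' (idx 1), next='b' -> output (1, 'b'), add 'cb' as idx 2
Step 3: w='cb' (idx 2), next='c' -> output (2, 'c'), add 'cbc' as idx 3
Step 4: w='cbc' (idx 3), next='b' -> output (3, 'b'), add 'cbcb' as idx 4
Step 5: w='' (idx 0), next='b' -> output (0, 'b'), add 'b' as idx 5


Encoded: [(0, 'c'), (1, 'b'), (2, 'c'), (3, 'b'), (0, 'b')]


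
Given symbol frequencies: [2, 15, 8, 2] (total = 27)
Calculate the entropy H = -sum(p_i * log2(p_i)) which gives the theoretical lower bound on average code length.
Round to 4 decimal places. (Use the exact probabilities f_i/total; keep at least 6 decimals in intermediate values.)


Per-symbol terms -p_i * log2(p_i) with p_i = f_i/27:
  p = 2/27 = 0.074074: log2(p) = -3.754888, -p*log2(p) = 0.278140
  p = 15/27 = 0.555556: log2(p) = -0.847997, -p*log2(p) = 0.471109
  p = 8/27 = 0.296296: log2(p) = -1.754888, -p*log2(p) = 0.519967
  p = 2/27 = 0.074074: log2(p) = -3.754888, -p*log2(p) = 0.278140
H = 0.278140 + 0.471109 + 0.519967 + 0.278140 = 1.547356

H = 1.5474 bits/symbol


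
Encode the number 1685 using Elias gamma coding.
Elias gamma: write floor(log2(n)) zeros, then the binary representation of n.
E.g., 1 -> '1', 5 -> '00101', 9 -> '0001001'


num_bits = floor(log2(1685)) + 1 = 11
leading_zeros = num_bits - 1 = 10
binary(1685) = 11010010101

Elias gamma(1685) = '0000000000' + '11010010101' = 000000000011010010101 (21 bits)


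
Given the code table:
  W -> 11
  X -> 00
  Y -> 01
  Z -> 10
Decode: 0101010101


Decoding:
01 -> Y
01 -> Y
01 -> Y
01 -> Y
01 -> Y


Result: YYYYY


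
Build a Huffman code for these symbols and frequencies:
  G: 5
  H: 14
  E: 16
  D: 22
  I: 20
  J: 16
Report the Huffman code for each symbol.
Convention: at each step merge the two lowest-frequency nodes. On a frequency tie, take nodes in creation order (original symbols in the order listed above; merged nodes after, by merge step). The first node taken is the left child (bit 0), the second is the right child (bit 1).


Huffman tree construction:
Step 1: Merge G(5) + H(14) = 19
Step 2: Merge E(16) + J(16) = 32
Step 3: Merge (G+H)(19) + I(20) = 39
Step 4: Merge D(22) + (E+J)(32) = 54
Step 5: Merge ((G+H)+I)(39) + (D+(E+J))(54) = 93
Read each symbol's code off the tree from the root (left child = 0, right child = 1).

Codes:
  G: 000 (length 3)
  H: 001 (length 3)
  E: 110 (length 3)
  D: 10 (length 2)
  I: 01 (length 2)
  J: 111 (length 3)
Average code length: 237/93 = 2.5484 bits/symbol


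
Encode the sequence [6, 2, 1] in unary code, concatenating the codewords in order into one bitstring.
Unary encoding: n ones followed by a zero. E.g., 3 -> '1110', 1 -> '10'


Encode each number as n ones followed by a terminating 0:
  6 -> 1111110 (7 bits)
  2 -> 110 (3 bits)
  1 -> 10 (2 bits)
Total length = 7 + 3 + 2 = 12 bits.

Unary([6, 2, 1]) = 111111011010 (12 bits)


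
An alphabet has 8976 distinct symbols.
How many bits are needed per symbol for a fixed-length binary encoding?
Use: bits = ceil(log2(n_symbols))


log2(8976) = 13.1319
Bracket: 2^13 = 8192 < 8976 <= 2^14 = 16384
So ceil(log2(8976)) = 14

bits = ceil(log2(8976)) = ceil(13.1319) = 14 bits


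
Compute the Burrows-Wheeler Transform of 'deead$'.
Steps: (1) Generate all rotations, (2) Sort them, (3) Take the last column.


Rotations (sorted):
  0: $deead -> last char: d
  1: ad$dee -> last char: e
  2: d$deea -> last char: a
  3: deead$ -> last char: $
  4: ead$de -> last char: e
  5: eead$d -> last char: d


BWT = dea$ed


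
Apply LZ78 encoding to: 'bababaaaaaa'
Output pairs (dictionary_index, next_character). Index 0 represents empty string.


LZ78 encoding steps:
Dictionary: {0: ''}
Step 1: w='' (idx 0), next='b' -> output (0, 'b'), add 'b' as idx 1
Step 2: w='' (idx 0), next='a' -> output (0, 'a'), add 'a' as idx 2
Step 3: w='b' (idx 1), next='a' -> output (1, 'a'), add 'ba' as idx 3
Step 4: w='ba' (idx 3), next='a' -> output (3, 'a'), add 'baa' as idx 4
Step 5: w='a' (idx 2), next='a' -> output (2, 'a'), add 'aa' as idx 5
Step 6: w='aa' (idx 5), end of input -> output (5, '')


Encoded: [(0, 'b'), (0, 'a'), (1, 'a'), (3, 'a'), (2, 'a'), (5, '')]


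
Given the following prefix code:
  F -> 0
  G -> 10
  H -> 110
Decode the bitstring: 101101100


Decoding step by step:
Bits 10 -> G
Bits 110 -> H
Bits 110 -> H
Bits 0 -> F


Decoded message: GHHF


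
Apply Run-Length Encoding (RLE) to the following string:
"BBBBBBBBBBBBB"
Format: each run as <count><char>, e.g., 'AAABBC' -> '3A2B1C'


Scanning runs left to right:
  i=0: run of 'B' x 13 -> '13B'

RLE = 13B


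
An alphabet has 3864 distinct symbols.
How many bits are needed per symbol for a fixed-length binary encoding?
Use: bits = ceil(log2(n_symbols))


log2(3864) = 11.9159
Bracket: 2^11 = 2048 < 3864 <= 2^12 = 4096
So ceil(log2(3864)) = 12

bits = ceil(log2(3864)) = ceil(11.9159) = 12 bits


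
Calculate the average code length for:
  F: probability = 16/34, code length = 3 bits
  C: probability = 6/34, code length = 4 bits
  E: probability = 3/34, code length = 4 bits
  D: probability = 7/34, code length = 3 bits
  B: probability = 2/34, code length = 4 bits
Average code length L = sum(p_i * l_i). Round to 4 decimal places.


Weighted contributions p_i * l_i:
  F: (16/34) * 3 = 48/34
  C: (6/34) * 4 = 24/34
  E: (3/34) * 4 = 12/34
  D: (7/34) * 3 = 21/34
  B: (2/34) * 4 = 8/34
Sum = (48 + 24 + 12 + 21 + 8)/34 = 113/34

L = 113/34 = 3.3235 bits/symbol


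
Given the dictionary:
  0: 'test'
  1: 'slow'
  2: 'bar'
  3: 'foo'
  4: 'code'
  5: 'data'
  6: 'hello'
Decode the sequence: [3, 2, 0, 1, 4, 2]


Look up each index in the dictionary:
  3 -> 'foo'
  2 -> 'bar'
  0 -> 'test'
  1 -> 'slow'
  4 -> 'code'
  2 -> 'bar'

Decoded: "foo bar test slow code bar"


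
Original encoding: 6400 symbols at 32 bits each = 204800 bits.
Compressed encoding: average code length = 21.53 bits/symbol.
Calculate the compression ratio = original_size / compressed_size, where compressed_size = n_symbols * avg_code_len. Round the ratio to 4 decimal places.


original_size = n_symbols * orig_bits = 6400 * 32 = 204800 bits
compressed_size = n_symbols * avg_code_len = 6400 * 21.53 = 137792.0 bits
ratio = original_size / compressed_size = 204800 / 137792.0 = 1.4863

Compression ratio = 1.4863


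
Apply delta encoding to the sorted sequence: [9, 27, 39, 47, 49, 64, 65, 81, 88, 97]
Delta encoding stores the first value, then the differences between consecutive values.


First value: 9
Deltas:
  27 - 9 = 18
  39 - 27 = 12
  47 - 39 = 8
  49 - 47 = 2
  64 - 49 = 15
  65 - 64 = 1
  81 - 65 = 16
  88 - 81 = 7
  97 - 88 = 9


Delta encoded: [9, 18, 12, 8, 2, 15, 1, 16, 7, 9]


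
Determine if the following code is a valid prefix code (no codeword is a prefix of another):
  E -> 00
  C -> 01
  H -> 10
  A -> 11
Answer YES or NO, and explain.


Checking each pair (does one codeword prefix another?):
  E='00' vs C='01': no prefix
  E='00' vs H='10': no prefix
  E='00' vs A='11': no prefix
  C='01' vs E='00': no prefix
  C='01' vs H='10': no prefix
  C='01' vs A='11': no prefix
  H='10' vs E='00': no prefix
  H='10' vs C='01': no prefix
  H='10' vs A='11': no prefix
  A='11' vs E='00': no prefix
  A='11' vs C='01': no prefix
  A='11' vs H='10': no prefix
No violation found over all pairs.

YES -- this is a valid prefix code. No codeword is a prefix of any other codeword.


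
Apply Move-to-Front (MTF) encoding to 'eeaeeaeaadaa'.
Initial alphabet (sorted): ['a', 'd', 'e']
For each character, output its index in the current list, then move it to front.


MTF encoding:
'e': index 2 in ['a', 'd', 'e'] -> ['e', 'a', 'd']
'e': index 0 in ['e', 'a', 'd'] -> ['e', 'a', 'd']
'a': index 1 in ['e', 'a', 'd'] -> ['a', 'e', 'd']
'e': index 1 in ['a', 'e', 'd'] -> ['e', 'a', 'd']
'e': index 0 in ['e', 'a', 'd'] -> ['e', 'a', 'd']
'a': index 1 in ['e', 'a', 'd'] -> ['a', 'e', 'd']
'e': index 1 in ['a', 'e', 'd'] -> ['e', 'a', 'd']
'a': index 1 in ['e', 'a', 'd'] -> ['a', 'e', 'd']
'a': index 0 in ['a', 'e', 'd'] -> ['a', 'e', 'd']
'd': index 2 in ['a', 'e', 'd'] -> ['d', 'a', 'e']
'a': index 1 in ['d', 'a', 'e'] -> ['a', 'd', 'e']
'a': index 0 in ['a', 'd', 'e'] -> ['a', 'd', 'e']


Output: [2, 0, 1, 1, 0, 1, 1, 1, 0, 2, 1, 0]


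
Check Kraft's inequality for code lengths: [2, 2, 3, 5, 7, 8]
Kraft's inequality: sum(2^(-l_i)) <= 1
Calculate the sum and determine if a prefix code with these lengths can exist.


Sum = 2^(-2) + 2^(-2) + 2^(-3) + 2^(-5) + 2^(-7) + 2^(-8)
    = 0.25 + 0.25 + 0.125 + 0.03125 + 0.0078125 + 0.00390625
    = 171/256 = 0.66796875
Since 0.66796875 <= 1, Kraft's inequality IS satisfied.
A prefix code with these lengths CAN exist.

Kraft sum = 0.66796875. Satisfied.


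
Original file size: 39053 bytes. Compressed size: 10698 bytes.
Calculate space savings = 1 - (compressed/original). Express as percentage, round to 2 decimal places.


ratio = compressed/original = 10698/39053 = 0.273935
savings = 1 - ratio = 1 - 0.273935 = 0.726065
as a percentage: 0.726065 * 100 = 72.61%

Space savings = 1 - 10698/39053 = 72.61%


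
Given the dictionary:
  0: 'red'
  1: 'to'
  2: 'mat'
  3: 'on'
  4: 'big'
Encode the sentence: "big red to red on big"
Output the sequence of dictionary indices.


Look up each word in the dictionary:
  'big' -> 4
  'red' -> 0
  'to' -> 1
  'red' -> 0
  'on' -> 3
  'big' -> 4

Encoded: [4, 0, 1, 0, 3, 4]


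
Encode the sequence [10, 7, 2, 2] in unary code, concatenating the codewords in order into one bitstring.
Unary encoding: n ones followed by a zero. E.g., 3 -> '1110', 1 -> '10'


Encode each number as n ones followed by a terminating 0:
  10 -> 11111111110 (11 bits)
  7 -> 11111110 (8 bits)
  2 -> 110 (3 bits)
  2 -> 110 (3 bits)
Total length = 11 + 8 + 3 + 3 = 25 bits.

Unary([10, 7, 2, 2]) = 1111111111011111110110110 (25 bits)


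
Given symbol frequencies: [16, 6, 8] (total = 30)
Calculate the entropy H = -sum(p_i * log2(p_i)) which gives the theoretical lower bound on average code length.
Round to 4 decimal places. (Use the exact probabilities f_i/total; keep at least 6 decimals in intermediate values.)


Per-symbol terms -p_i * log2(p_i) with p_i = f_i/30:
  p = 16/30 = 0.533333: log2(p) = -0.906891, -p*log2(p) = 0.483675
  p = 6/30 = 0.200000: log2(p) = -2.321928, -p*log2(p) = 0.464386
  p = 8/30 = 0.266667: log2(p) = -1.906891, -p*log2(p) = 0.508504
H = 0.483675 + 0.464386 + 0.508504 = 1.456565

H = 1.4566 bits/symbol


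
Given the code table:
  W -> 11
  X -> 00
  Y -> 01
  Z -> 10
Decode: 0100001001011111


Decoding:
01 -> Y
00 -> X
00 -> X
10 -> Z
01 -> Y
01 -> Y
11 -> W
11 -> W


Result: YXXZYYWW


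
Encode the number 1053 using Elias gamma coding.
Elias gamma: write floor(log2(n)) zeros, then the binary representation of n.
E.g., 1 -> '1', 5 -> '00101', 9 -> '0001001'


num_bits = floor(log2(1053)) + 1 = 11
leading_zeros = num_bits - 1 = 10
binary(1053) = 10000011101

Elias gamma(1053) = '0000000000' + '10000011101' = 000000000010000011101 (21 bits)


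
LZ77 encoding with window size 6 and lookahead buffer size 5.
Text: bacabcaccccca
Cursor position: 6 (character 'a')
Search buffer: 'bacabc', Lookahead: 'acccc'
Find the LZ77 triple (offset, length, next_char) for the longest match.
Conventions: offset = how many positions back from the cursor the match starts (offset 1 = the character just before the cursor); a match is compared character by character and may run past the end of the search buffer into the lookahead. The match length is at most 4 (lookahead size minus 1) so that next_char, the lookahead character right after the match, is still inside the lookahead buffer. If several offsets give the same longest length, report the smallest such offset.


Try each offset into the search buffer:
  offset=1 (pos 5, char 'c'): match length 0
  offset=2 (pos 4, char 'b'): match length 0
  offset=3 (pos 3, char 'a'): match length 1
  offset=4 (pos 2, char 'c'): match length 0
  offset=5 (pos 1, char 'a'): match length 2
  offset=6 (pos 0, char 'b'): match length 0
Longest match has length 2 at offset 5.
next_char = character at position 6 + 2 = 8 -> 'c'

Best match: offset=5, length=2 (matching 'ac' starting at position 1)
LZ77 triple: (5, 2, 'c')


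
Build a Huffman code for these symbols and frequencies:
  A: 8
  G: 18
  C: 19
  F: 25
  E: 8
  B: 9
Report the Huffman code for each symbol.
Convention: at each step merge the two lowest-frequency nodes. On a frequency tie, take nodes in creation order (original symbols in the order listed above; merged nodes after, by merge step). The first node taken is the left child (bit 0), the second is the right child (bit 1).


Huffman tree construction:
Step 1: Merge A(8) + E(8) = 16
Step 2: Merge B(9) + (A+E)(16) = 25
Step 3: Merge G(18) + C(19) = 37
Step 4: Merge F(25) + (B+(A+E))(25) = 50
Step 5: Merge (G+C)(37) + (F+(B+(A+E)))(50) = 87
Read each symbol's code off the tree from the root (left child = 0, right child = 1).

Codes:
  A: 1110 (length 4)
  G: 00 (length 2)
  C: 01 (length 2)
  F: 10 (length 2)
  E: 1111 (length 4)
  B: 110 (length 3)
Average code length: 215/87 = 2.4713 bits/symbol


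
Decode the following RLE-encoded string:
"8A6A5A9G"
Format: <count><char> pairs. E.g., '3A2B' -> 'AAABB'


Expanding each <count><char> pair:
  8A -> 'AAAAAAAA'
  6A -> 'AAAAAA'
  5A -> 'AAAAA'
  9G -> 'GGGGGGGGG'

Decoded = AAAAAAAAAAAAAAAAAAAGGGGGGGGG


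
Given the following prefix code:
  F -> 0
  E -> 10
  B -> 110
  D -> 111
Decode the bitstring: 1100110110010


Decoding step by step:
Bits 110 -> B
Bits 0 -> F
Bits 110 -> B
Bits 110 -> B
Bits 0 -> F
Bits 10 -> E


Decoded message: BFBBFE


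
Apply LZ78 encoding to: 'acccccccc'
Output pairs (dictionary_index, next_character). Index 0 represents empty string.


LZ78 encoding steps:
Dictionary: {0: ''}
Step 1: w='' (idx 0), next='a' -> output (0, 'a'), add 'a' as idx 1
Step 2: w='' (idx 0), next='c' -> output (0, 'c'), add 'c' as idx 2
Step 3: w='c' (idx 2), next='c' -> output (2, 'c'), add 'cc' as idx 3
Step 4: w='cc' (idx 3), next='c' -> output (3, 'c'), add 'ccc' as idx 4
Step 5: w='cc' (idx 3), end of input -> output (3, '')


Encoded: [(0, 'a'), (0, 'c'), (2, 'c'), (3, 'c'), (3, '')]


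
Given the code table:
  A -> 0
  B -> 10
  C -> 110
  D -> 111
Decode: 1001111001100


Decoding:
10 -> B
0 -> A
111 -> D
10 -> B
0 -> A
110 -> C
0 -> A


Result: BADBACA


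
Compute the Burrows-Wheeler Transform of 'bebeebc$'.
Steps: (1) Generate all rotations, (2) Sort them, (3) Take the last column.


Rotations (sorted):
  0: $bebeebc -> last char: c
  1: bc$bebee -> last char: e
  2: bebeebc$ -> last char: $
  3: beebc$be -> last char: e
  4: c$bebeeb -> last char: b
  5: ebc$bebe -> last char: e
  6: ebeebc$b -> last char: b
  7: eebc$beb -> last char: b


BWT = ce$ebebb


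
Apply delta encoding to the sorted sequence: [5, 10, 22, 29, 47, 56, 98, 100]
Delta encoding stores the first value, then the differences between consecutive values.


First value: 5
Deltas:
  10 - 5 = 5
  22 - 10 = 12
  29 - 22 = 7
  47 - 29 = 18
  56 - 47 = 9
  98 - 56 = 42
  100 - 98 = 2


Delta encoded: [5, 5, 12, 7, 18, 9, 42, 2]


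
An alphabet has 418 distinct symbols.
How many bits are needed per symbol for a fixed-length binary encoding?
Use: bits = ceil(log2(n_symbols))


log2(418) = 8.7074
Bracket: 2^8 = 256 < 418 <= 2^9 = 512
So ceil(log2(418)) = 9

bits = ceil(log2(418)) = ceil(8.7074) = 9 bits


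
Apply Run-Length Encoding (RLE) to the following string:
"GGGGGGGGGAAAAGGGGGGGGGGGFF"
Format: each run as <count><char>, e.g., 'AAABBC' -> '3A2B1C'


Scanning runs left to right:
  i=0: run of 'G' x 9 -> '9G'
  i=9: run of 'A' x 4 -> '4A'
  i=13: run of 'G' x 11 -> '11G'
  i=24: run of 'F' x 2 -> '2F'

RLE = 9G4A11G2F


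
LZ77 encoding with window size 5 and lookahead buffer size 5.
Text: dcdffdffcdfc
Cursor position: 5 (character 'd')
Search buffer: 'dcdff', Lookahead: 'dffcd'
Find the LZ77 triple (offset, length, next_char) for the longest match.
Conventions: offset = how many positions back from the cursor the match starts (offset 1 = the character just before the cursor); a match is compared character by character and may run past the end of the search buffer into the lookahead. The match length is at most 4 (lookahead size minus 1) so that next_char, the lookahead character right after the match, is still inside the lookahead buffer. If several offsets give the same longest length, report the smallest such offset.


Try each offset into the search buffer:
  offset=1 (pos 4, char 'f'): match length 0
  offset=2 (pos 3, char 'f'): match length 0
  offset=3 (pos 2, char 'd'): match length 3
  offset=4 (pos 1, char 'c'): match length 0
  offset=5 (pos 0, char 'd'): match length 1
Longest match has length 3 at offset 3.
next_char = character at position 5 + 3 = 8 -> 'c'

Best match: offset=3, length=3 (matching 'dff' starting at position 2)
LZ77 triple: (3, 3, 'c')


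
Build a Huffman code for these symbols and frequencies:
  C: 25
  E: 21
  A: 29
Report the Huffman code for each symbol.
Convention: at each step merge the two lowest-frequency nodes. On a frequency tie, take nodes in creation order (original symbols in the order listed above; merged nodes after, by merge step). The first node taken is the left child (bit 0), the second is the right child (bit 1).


Huffman tree construction:
Step 1: Merge E(21) + C(25) = 46
Step 2: Merge A(29) + (E+C)(46) = 75
Read each symbol's code off the tree from the root (left child = 0, right child = 1).

Codes:
  C: 11 (length 2)
  E: 10 (length 2)
  A: 0 (length 1)
Average code length: 121/75 = 1.6133 bits/symbol


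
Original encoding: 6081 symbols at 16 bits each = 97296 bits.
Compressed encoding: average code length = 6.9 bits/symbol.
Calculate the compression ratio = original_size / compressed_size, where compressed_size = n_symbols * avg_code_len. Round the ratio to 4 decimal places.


original_size = n_symbols * orig_bits = 6081 * 16 = 97296 bits
compressed_size = n_symbols * avg_code_len = 6081 * 6.9 = 41958.9 bits
ratio = original_size / compressed_size = 97296 / 41958.9 = 2.3188

Compression ratio = 2.3188


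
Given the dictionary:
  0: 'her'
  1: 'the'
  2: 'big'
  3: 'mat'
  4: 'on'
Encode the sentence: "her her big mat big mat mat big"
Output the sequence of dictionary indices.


Look up each word in the dictionary:
  'her' -> 0
  'her' -> 0
  'big' -> 2
  'mat' -> 3
  'big' -> 2
  'mat' -> 3
  'mat' -> 3
  'big' -> 2

Encoded: [0, 0, 2, 3, 2, 3, 3, 2]


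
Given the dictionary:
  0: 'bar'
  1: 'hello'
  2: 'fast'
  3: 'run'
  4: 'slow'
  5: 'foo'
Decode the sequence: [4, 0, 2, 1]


Look up each index in the dictionary:
  4 -> 'slow'
  0 -> 'bar'
  2 -> 'fast'
  1 -> 'hello'

Decoded: "slow bar fast hello"


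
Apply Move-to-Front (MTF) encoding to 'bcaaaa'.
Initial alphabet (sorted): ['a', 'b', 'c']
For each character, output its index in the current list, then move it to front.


MTF encoding:
'b': index 1 in ['a', 'b', 'c'] -> ['b', 'a', 'c']
'c': index 2 in ['b', 'a', 'c'] -> ['c', 'b', 'a']
'a': index 2 in ['c', 'b', 'a'] -> ['a', 'c', 'b']
'a': index 0 in ['a', 'c', 'b'] -> ['a', 'c', 'b']
'a': index 0 in ['a', 'c', 'b'] -> ['a', 'c', 'b']
'a': index 0 in ['a', 'c', 'b'] -> ['a', 'c', 'b']


Output: [1, 2, 2, 0, 0, 0]


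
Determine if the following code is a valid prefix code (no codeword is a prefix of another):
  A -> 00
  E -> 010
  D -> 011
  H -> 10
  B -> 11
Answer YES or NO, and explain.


Checking each pair (does one codeword prefix another?):
  A='00' vs E='010': no prefix
  A='00' vs D='011': no prefix
  A='00' vs H='10': no prefix
  A='00' vs B='11': no prefix
  E='010' vs A='00': no prefix
  E='010' vs D='011': no prefix
  E='010' vs H='10': no prefix
  E='010' vs B='11': no prefix
  D='011' vs A='00': no prefix
  D='011' vs E='010': no prefix
  D='011' vs H='10': no prefix
  D='011' vs B='11': no prefix
  H='10' vs A='00': no prefix
  H='10' vs E='010': no prefix
  H='10' vs D='011': no prefix
  H='10' vs B='11': no prefix
  B='11' vs A='00': no prefix
  B='11' vs E='010': no prefix
  B='11' vs D='011': no prefix
  B='11' vs H='10': no prefix
No violation found over all pairs.

YES -- this is a valid prefix code. No codeword is a prefix of any other codeword.


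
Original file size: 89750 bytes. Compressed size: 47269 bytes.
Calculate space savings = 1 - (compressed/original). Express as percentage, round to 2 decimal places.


ratio = compressed/original = 47269/89750 = 0.526674
savings = 1 - ratio = 1 - 0.526674 = 0.473326
as a percentage: 0.473326 * 100 = 47.33%

Space savings = 1 - 47269/89750 = 47.33%


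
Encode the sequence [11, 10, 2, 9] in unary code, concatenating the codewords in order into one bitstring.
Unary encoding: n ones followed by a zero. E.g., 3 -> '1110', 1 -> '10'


Encode each number as n ones followed by a terminating 0:
  11 -> 111111111110 (12 bits)
  10 -> 11111111110 (11 bits)
  2 -> 110 (3 bits)
  9 -> 1111111110 (10 bits)
Total length = 12 + 11 + 3 + 10 = 36 bits.

Unary([11, 10, 2, 9]) = 111111111110111111111101101111111110 (36 bits)


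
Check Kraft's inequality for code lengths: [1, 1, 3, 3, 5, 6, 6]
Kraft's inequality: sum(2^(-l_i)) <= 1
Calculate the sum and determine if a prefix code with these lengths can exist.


Sum = 2^(-1) + 2^(-1) + 2^(-3) + 2^(-3) + 2^(-5) + 2^(-6) + 2^(-6)
    = 0.5 + 0.5 + 0.125 + 0.125 + 0.03125 + 0.015625 + 0.015625
    = 84/64 = 1.3125
Since 1.3125 > 1, Kraft's inequality is NOT satisfied.
A prefix code with these lengths CANNOT exist.

Kraft sum = 1.3125. Not satisfied.


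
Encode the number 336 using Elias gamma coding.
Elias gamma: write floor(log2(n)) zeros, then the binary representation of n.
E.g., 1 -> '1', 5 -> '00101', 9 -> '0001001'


num_bits = floor(log2(336)) + 1 = 9
leading_zeros = num_bits - 1 = 8
binary(336) = 101010000

Elias gamma(336) = '00000000' + '101010000' = 00000000101010000 (17 bits)


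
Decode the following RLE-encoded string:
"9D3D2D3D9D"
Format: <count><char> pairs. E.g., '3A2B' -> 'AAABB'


Expanding each <count><char> pair:
  9D -> 'DDDDDDDDD'
  3D -> 'DDD'
  2D -> 'DD'
  3D -> 'DDD'
  9D -> 'DDDDDDDDD'

Decoded = DDDDDDDDDDDDDDDDDDDDDDDDDD


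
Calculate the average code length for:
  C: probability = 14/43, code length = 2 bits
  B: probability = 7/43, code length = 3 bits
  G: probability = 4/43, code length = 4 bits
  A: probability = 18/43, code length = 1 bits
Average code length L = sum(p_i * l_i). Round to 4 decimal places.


Weighted contributions p_i * l_i:
  C: (14/43) * 2 = 28/43
  B: (7/43) * 3 = 21/43
  G: (4/43) * 4 = 16/43
  A: (18/43) * 1 = 18/43
Sum = (28 + 21 + 16 + 18)/43 = 83/43

L = 83/43 = 1.9302 bits/symbol
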